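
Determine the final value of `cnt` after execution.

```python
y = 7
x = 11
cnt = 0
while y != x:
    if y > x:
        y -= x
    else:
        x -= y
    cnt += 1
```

Let's trace through this code step by step.

Initialize: y = 7
Initialize: x = 11
Initialize: cnt = 0
Entering loop: while y != x:

After execution: cnt = 5
5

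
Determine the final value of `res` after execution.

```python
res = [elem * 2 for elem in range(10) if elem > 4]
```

Let's trace through this code step by step.

Initialize: res = [elem * 2 for elem in range(10) if elem > 4]

After execution: res = [10, 12, 14, 16, 18]
[10, 12, 14, 16, 18]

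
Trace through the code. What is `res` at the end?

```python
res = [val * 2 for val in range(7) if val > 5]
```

Let's trace through this code step by step.

Initialize: res = [val * 2 for val in range(7) if val > 5]

After execution: res = [12]
[12]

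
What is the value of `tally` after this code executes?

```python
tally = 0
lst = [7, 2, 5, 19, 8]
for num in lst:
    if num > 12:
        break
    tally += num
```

Let's trace through this code step by step.

Initialize: tally = 0
Initialize: lst = [7, 2, 5, 19, 8]
Entering loop: for num in lst:

After execution: tally = 14
14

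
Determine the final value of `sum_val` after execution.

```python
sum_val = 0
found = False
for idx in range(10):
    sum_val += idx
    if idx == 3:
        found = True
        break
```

Let's trace through this code step by step.

Initialize: sum_val = 0
Initialize: found = False
Entering loop: for idx in range(10):

After execution: sum_val = 6
6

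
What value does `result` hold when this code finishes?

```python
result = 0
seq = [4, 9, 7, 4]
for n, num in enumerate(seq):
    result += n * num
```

Let's trace through this code step by step.

Initialize: result = 0
Initialize: seq = [4, 9, 7, 4]
Entering loop: for n, num in enumerate(seq):

After execution: result = 35
35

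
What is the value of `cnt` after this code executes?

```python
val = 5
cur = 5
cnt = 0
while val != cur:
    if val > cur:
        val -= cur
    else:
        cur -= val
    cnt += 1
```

Let's trace through this code step by step.

Initialize: val = 5
Initialize: cur = 5
Initialize: cnt = 0
Entering loop: while val != cur:

After execution: cnt = 0
0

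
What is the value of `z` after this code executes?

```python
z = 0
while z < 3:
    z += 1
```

Let's trace through this code step by step.

Initialize: z = 0
Entering loop: while z < 3:

After execution: z = 3
3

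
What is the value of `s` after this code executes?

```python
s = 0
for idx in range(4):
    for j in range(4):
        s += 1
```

Let's trace through this code step by step.

Initialize: s = 0
Entering loop: for idx in range(4):

After execution: s = 16
16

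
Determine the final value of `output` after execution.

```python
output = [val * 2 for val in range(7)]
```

Let's trace through this code step by step.

Initialize: output = [val * 2 for val in range(7)]

After execution: output = [0, 2, 4, 6, 8, 10, 12]
[0, 2, 4, 6, 8, 10, 12]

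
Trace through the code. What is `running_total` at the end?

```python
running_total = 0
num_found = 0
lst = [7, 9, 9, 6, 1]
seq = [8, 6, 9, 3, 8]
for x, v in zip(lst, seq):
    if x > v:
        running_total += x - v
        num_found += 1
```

Let's trace through this code step by step.

Initialize: running_total = 0
Initialize: num_found = 0
Initialize: lst = [7, 9, 9, 6, 1]
Initialize: seq = [8, 6, 9, 3, 8]
Entering loop: for x, v in zip(lst, seq):

After execution: running_total = 6
6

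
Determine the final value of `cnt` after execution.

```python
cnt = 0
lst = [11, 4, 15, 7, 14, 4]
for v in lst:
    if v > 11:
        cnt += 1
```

Let's trace through this code step by step.

Initialize: cnt = 0
Initialize: lst = [11, 4, 15, 7, 14, 4]
Entering loop: for v in lst:

After execution: cnt = 2
2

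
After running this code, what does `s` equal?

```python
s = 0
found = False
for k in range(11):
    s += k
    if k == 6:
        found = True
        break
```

Let's trace through this code step by step.

Initialize: s = 0
Initialize: found = False
Entering loop: for k in range(11):

After execution: s = 21
21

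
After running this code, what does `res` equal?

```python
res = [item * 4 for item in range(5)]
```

Let's trace through this code step by step.

Initialize: res = [item * 4 for item in range(5)]

After execution: res = [0, 4, 8, 12, 16]
[0, 4, 8, 12, 16]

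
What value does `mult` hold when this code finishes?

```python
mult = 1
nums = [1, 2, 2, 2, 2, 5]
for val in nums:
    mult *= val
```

Let's trace through this code step by step.

Initialize: mult = 1
Initialize: nums = [1, 2, 2, 2, 2, 5]
Entering loop: for val in nums:

After execution: mult = 80
80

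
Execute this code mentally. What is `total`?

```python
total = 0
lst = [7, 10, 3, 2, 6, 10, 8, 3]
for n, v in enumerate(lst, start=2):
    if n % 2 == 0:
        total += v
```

Let's trace through this code step by step.

Initialize: total = 0
Initialize: lst = [7, 10, 3, 2, 6, 10, 8, 3]
Entering loop: for n, v in enumerate(lst, start=2):

After execution: total = 24
24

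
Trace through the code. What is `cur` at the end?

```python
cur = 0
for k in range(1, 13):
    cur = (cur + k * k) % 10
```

Let's trace through this code step by step.

Initialize: cur = 0
Entering loop: for k in range(1, 13):

After execution: cur = 0
0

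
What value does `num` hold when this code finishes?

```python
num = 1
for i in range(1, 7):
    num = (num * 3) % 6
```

Let's trace through this code step by step.

Initialize: num = 1
Entering loop: for i in range(1, 7):

After execution: num = 3
3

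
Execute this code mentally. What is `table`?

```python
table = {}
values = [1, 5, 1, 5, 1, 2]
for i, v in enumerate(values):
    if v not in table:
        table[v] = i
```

Let's trace through this code step by step.

Initialize: table = {}
Initialize: values = [1, 5, 1, 5, 1, 2]
Entering loop: for i, v in enumerate(values):

After execution: table = {1: 0, 5: 1, 2: 5}
{1: 0, 5: 1, 2: 5}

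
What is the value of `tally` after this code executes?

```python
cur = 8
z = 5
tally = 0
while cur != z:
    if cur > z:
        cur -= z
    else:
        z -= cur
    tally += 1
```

Let's trace through this code step by step.

Initialize: cur = 8
Initialize: z = 5
Initialize: tally = 0
Entering loop: while cur != z:

After execution: tally = 4
4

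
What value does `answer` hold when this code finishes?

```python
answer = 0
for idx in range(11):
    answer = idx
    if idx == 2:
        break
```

Let's trace through this code step by step.

Initialize: answer = 0
Entering loop: for idx in range(11):

After execution: answer = 2
2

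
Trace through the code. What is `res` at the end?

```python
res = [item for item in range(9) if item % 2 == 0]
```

Let's trace through this code step by step.

Initialize: res = [item for item in range(9) if item % 2 == 0]

After execution: res = [0, 2, 4, 6, 8]
[0, 2, 4, 6, 8]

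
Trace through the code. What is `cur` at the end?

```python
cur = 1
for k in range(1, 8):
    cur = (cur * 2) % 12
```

Let's trace through this code step by step.

Initialize: cur = 1
Entering loop: for k in range(1, 8):

After execution: cur = 8
8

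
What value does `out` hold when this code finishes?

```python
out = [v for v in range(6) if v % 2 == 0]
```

Let's trace through this code step by step.

Initialize: out = [v for v in range(6) if v % 2 == 0]

After execution: out = [0, 2, 4]
[0, 2, 4]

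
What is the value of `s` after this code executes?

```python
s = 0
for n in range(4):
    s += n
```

Let's trace through this code step by step.

Initialize: s = 0
Entering loop: for n in range(4):

After execution: s = 6
6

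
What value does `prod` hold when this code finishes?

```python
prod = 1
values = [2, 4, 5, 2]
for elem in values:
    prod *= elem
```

Let's trace through this code step by step.

Initialize: prod = 1
Initialize: values = [2, 4, 5, 2]
Entering loop: for elem in values:

After execution: prod = 80
80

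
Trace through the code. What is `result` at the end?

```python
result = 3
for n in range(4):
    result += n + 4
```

Let's trace through this code step by step.

Initialize: result = 3
Entering loop: for n in range(4):

After execution: result = 25
25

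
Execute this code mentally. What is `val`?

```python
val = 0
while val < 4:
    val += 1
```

Let's trace through this code step by step.

Initialize: val = 0
Entering loop: while val < 4:

After execution: val = 4
4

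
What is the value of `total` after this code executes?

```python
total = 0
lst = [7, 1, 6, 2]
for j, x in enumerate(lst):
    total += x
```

Let's trace through this code step by step.

Initialize: total = 0
Initialize: lst = [7, 1, 6, 2]
Entering loop: for j, x in enumerate(lst):

After execution: total = 16
16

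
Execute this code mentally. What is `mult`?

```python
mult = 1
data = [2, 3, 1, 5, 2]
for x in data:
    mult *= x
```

Let's trace through this code step by step.

Initialize: mult = 1
Initialize: data = [2, 3, 1, 5, 2]
Entering loop: for x in data:

After execution: mult = 60
60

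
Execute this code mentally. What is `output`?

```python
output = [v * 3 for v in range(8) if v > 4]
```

Let's trace through this code step by step.

Initialize: output = [v * 3 for v in range(8) if v > 4]

After execution: output = [15, 18, 21]
[15, 18, 21]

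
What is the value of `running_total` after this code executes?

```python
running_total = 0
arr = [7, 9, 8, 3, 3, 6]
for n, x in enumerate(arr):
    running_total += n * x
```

Let's trace through this code step by step.

Initialize: running_total = 0
Initialize: arr = [7, 9, 8, 3, 3, 6]
Entering loop: for n, x in enumerate(arr):

After execution: running_total = 76
76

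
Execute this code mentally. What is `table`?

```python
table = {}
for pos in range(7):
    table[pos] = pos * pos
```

Let's trace through this code step by step.

Initialize: table = {}
Entering loop: for pos in range(7):

After execution: table = {0: 0, 1: 1, 2: 4, 3: 9, 4: 16, 5: 25, 6: 36}
{0: 0, 1: 1, 2: 4, 3: 9, 4: 16, 5: 25, 6: 36}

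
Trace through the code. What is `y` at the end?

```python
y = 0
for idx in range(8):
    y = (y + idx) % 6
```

Let's trace through this code step by step.

Initialize: y = 0
Entering loop: for idx in range(8):

After execution: y = 4
4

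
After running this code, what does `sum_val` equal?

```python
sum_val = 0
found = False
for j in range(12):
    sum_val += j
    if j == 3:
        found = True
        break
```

Let's trace through this code step by step.

Initialize: sum_val = 0
Initialize: found = False
Entering loop: for j in range(12):

After execution: sum_val = 6
6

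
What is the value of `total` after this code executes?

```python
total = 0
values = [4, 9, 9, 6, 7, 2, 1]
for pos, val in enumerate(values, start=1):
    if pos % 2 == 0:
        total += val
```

Let's trace through this code step by step.

Initialize: total = 0
Initialize: values = [4, 9, 9, 6, 7, 2, 1]
Entering loop: for pos, val in enumerate(values, start=1):

After execution: total = 17
17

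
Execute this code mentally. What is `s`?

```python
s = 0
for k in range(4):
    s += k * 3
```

Let's trace through this code step by step.

Initialize: s = 0
Entering loop: for k in range(4):

After execution: s = 18
18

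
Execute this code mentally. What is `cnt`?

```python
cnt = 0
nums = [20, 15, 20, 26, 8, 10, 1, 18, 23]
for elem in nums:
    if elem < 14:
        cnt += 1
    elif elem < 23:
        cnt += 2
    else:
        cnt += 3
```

Let's trace through this code step by step.

Initialize: cnt = 0
Initialize: nums = [20, 15, 20, 26, 8, 10, 1, 18, 23]
Entering loop: for elem in nums:

After execution: cnt = 17
17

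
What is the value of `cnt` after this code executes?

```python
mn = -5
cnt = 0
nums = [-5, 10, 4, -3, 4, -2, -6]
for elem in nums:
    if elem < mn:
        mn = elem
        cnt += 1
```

Let's trace through this code step by step.

Initialize: mn = -5
Initialize: cnt = 0
Initialize: nums = [-5, 10, 4, -3, 4, -2, -6]
Entering loop: for elem in nums:

After execution: cnt = 1
1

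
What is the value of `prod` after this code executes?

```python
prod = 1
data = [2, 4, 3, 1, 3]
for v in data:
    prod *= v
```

Let's trace through this code step by step.

Initialize: prod = 1
Initialize: data = [2, 4, 3, 1, 3]
Entering loop: for v in data:

After execution: prod = 72
72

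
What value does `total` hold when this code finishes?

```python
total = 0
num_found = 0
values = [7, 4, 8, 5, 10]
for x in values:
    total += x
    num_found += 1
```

Let's trace through this code step by step.

Initialize: total = 0
Initialize: num_found = 0
Initialize: values = [7, 4, 8, 5, 10]
Entering loop: for x in values:

After execution: total = 34
34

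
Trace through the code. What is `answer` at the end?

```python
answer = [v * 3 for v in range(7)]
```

Let's trace through this code step by step.

Initialize: answer = [v * 3 for v in range(7)]

After execution: answer = [0, 3, 6, 9, 12, 15, 18]
[0, 3, 6, 9, 12, 15, 18]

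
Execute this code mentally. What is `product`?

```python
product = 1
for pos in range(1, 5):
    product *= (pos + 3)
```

Let's trace through this code step by step.

Initialize: product = 1
Entering loop: for pos in range(1, 5):

After execution: product = 840
840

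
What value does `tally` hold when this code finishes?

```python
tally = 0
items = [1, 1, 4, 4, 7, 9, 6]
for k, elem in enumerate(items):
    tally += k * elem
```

Let's trace through this code step by step.

Initialize: tally = 0
Initialize: items = [1, 1, 4, 4, 7, 9, 6]
Entering loop: for k, elem in enumerate(items):

After execution: tally = 130
130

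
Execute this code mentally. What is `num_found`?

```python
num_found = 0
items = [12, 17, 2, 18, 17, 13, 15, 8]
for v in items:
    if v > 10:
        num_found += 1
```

Let's trace through this code step by step.

Initialize: num_found = 0
Initialize: items = [12, 17, 2, 18, 17, 13, 15, 8]
Entering loop: for v in items:

After execution: num_found = 6
6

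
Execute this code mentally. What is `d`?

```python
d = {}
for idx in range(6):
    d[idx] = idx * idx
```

Let's trace through this code step by step.

Initialize: d = {}
Entering loop: for idx in range(6):

After execution: d = {0: 0, 1: 1, 2: 4, 3: 9, 4: 16, 5: 25}
{0: 0, 1: 1, 2: 4, 3: 9, 4: 16, 5: 25}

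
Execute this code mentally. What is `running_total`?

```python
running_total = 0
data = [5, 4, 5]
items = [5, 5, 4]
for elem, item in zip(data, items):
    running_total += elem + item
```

Let's trace through this code step by step.

Initialize: running_total = 0
Initialize: data = [5, 4, 5]
Initialize: items = [5, 5, 4]
Entering loop: for elem, item in zip(data, items):

After execution: running_total = 28
28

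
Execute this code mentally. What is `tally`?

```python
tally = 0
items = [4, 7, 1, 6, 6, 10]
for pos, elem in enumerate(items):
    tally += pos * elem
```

Let's trace through this code step by step.

Initialize: tally = 0
Initialize: items = [4, 7, 1, 6, 6, 10]
Entering loop: for pos, elem in enumerate(items):

After execution: tally = 101
101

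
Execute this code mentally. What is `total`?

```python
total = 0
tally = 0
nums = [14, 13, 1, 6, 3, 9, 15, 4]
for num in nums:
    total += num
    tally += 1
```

Let's trace through this code step by step.

Initialize: total = 0
Initialize: tally = 0
Initialize: nums = [14, 13, 1, 6, 3, 9, 15, 4]
Entering loop: for num in nums:

After execution: total = 65
65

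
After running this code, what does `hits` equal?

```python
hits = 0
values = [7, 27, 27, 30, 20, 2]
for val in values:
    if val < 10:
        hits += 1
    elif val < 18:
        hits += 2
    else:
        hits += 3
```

Let's trace through this code step by step.

Initialize: hits = 0
Initialize: values = [7, 27, 27, 30, 20, 2]
Entering loop: for val in values:

After execution: hits = 14
14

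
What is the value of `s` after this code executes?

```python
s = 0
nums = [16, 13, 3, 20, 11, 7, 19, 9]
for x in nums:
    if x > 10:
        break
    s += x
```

Let's trace through this code step by step.

Initialize: s = 0
Initialize: nums = [16, 13, 3, 20, 11, 7, 19, 9]
Entering loop: for x in nums:

After execution: s = 0
0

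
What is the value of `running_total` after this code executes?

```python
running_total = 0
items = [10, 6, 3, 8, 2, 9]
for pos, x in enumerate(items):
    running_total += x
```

Let's trace through this code step by step.

Initialize: running_total = 0
Initialize: items = [10, 6, 3, 8, 2, 9]
Entering loop: for pos, x in enumerate(items):

After execution: running_total = 38
38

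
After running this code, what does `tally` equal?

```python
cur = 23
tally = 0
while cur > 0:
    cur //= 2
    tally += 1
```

Let's trace through this code step by step.

Initialize: cur = 23
Initialize: tally = 0
Entering loop: while cur > 0:

After execution: tally = 5
5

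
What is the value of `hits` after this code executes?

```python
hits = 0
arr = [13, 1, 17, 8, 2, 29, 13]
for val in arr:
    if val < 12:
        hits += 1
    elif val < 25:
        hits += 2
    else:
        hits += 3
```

Let's trace through this code step by step.

Initialize: hits = 0
Initialize: arr = [13, 1, 17, 8, 2, 29, 13]
Entering loop: for val in arr:

After execution: hits = 12
12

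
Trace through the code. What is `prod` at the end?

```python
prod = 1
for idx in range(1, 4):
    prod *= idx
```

Let's trace through this code step by step.

Initialize: prod = 1
Entering loop: for idx in range(1, 4):

After execution: prod = 6
6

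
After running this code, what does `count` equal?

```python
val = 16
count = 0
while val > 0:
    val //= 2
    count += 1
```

Let's trace through this code step by step.

Initialize: val = 16
Initialize: count = 0
Entering loop: while val > 0:

After execution: count = 5
5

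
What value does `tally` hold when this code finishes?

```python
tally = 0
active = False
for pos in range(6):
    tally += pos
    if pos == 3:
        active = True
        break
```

Let's trace through this code step by step.

Initialize: tally = 0
Initialize: active = False
Entering loop: for pos in range(6):

After execution: tally = 6
6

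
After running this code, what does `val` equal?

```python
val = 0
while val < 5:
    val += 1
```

Let's trace through this code step by step.

Initialize: val = 0
Entering loop: while val < 5:

After execution: val = 5
5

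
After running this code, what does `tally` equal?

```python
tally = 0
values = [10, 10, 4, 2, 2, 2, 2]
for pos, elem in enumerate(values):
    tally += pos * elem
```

Let's trace through this code step by step.

Initialize: tally = 0
Initialize: values = [10, 10, 4, 2, 2, 2, 2]
Entering loop: for pos, elem in enumerate(values):

After execution: tally = 54
54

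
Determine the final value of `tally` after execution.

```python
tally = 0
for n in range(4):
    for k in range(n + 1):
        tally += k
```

Let's trace through this code step by step.

Initialize: tally = 0
Entering loop: for n in range(4):

After execution: tally = 10
10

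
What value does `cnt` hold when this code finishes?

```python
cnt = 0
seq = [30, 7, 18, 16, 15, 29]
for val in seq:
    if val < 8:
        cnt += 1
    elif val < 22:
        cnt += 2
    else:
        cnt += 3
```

Let's trace through this code step by step.

Initialize: cnt = 0
Initialize: seq = [30, 7, 18, 16, 15, 29]
Entering loop: for val in seq:

After execution: cnt = 13
13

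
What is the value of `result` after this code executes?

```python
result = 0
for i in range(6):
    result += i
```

Let's trace through this code step by step.

Initialize: result = 0
Entering loop: for i in range(6):

After execution: result = 15
15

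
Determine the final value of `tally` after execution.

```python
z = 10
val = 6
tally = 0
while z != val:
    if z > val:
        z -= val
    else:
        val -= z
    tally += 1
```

Let's trace through this code step by step.

Initialize: z = 10
Initialize: val = 6
Initialize: tally = 0
Entering loop: while z != val:

After execution: tally = 3
3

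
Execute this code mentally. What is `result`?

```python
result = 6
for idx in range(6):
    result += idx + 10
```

Let's trace through this code step by step.

Initialize: result = 6
Entering loop: for idx in range(6):

After execution: result = 81
81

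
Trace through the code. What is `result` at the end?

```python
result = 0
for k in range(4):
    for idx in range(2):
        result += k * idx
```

Let's trace through this code step by step.

Initialize: result = 0
Entering loop: for k in range(4):

After execution: result = 6
6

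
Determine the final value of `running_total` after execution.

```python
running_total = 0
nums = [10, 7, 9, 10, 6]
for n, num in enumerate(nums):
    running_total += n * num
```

Let's trace through this code step by step.

Initialize: running_total = 0
Initialize: nums = [10, 7, 9, 10, 6]
Entering loop: for n, num in enumerate(nums):

After execution: running_total = 79
79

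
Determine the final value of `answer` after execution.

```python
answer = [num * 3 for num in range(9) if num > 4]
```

Let's trace through this code step by step.

Initialize: answer = [num * 3 for num in range(9) if num > 4]

After execution: answer = [15, 18, 21, 24]
[15, 18, 21, 24]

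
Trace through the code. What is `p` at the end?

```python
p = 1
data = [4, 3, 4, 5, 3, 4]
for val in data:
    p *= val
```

Let's trace through this code step by step.

Initialize: p = 1
Initialize: data = [4, 3, 4, 5, 3, 4]
Entering loop: for val in data:

After execution: p = 2880
2880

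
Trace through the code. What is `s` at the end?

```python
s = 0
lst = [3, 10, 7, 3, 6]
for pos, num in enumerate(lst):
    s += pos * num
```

Let's trace through this code step by step.

Initialize: s = 0
Initialize: lst = [3, 10, 7, 3, 6]
Entering loop: for pos, num in enumerate(lst):

After execution: s = 57
57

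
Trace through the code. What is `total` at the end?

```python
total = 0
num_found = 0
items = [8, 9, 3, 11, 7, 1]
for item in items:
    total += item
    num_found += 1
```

Let's trace through this code step by step.

Initialize: total = 0
Initialize: num_found = 0
Initialize: items = [8, 9, 3, 11, 7, 1]
Entering loop: for item in items:

After execution: total = 39
39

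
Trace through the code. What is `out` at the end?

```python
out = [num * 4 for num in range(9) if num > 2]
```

Let's trace through this code step by step.

Initialize: out = [num * 4 for num in range(9) if num > 2]

After execution: out = [12, 16, 20, 24, 28, 32]
[12, 16, 20, 24, 28, 32]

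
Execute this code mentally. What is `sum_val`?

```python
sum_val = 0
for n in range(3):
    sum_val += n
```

Let's trace through this code step by step.

Initialize: sum_val = 0
Entering loop: for n in range(3):

After execution: sum_val = 3
3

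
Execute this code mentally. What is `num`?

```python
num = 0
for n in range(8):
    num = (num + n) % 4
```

Let's trace through this code step by step.

Initialize: num = 0
Entering loop: for n in range(8):

After execution: num = 0
0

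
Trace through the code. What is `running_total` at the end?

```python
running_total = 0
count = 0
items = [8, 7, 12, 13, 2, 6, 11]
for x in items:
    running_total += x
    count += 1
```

Let's trace through this code step by step.

Initialize: running_total = 0
Initialize: count = 0
Initialize: items = [8, 7, 12, 13, 2, 6, 11]
Entering loop: for x in items:

After execution: running_total = 59
59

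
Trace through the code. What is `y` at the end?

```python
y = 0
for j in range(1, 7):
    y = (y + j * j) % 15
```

Let's trace through this code step by step.

Initialize: y = 0
Entering loop: for j in range(1, 7):

After execution: y = 1
1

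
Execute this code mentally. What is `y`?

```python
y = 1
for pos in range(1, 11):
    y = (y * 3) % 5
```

Let's trace through this code step by step.

Initialize: y = 1
Entering loop: for pos in range(1, 11):

After execution: y = 4
4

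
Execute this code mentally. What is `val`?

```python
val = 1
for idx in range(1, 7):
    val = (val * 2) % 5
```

Let's trace through this code step by step.

Initialize: val = 1
Entering loop: for idx in range(1, 7):

After execution: val = 4
4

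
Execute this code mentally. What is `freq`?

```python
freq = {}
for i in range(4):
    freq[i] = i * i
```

Let's trace through this code step by step.

Initialize: freq = {}
Entering loop: for i in range(4):

After execution: freq = {0: 0, 1: 1, 2: 4, 3: 9}
{0: 0, 1: 1, 2: 4, 3: 9}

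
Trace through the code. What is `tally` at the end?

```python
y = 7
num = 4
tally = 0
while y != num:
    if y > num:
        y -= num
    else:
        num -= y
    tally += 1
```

Let's trace through this code step by step.

Initialize: y = 7
Initialize: num = 4
Initialize: tally = 0
Entering loop: while y != num:

After execution: tally = 4
4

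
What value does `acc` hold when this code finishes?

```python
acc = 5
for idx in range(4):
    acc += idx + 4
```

Let's trace through this code step by step.

Initialize: acc = 5
Entering loop: for idx in range(4):

After execution: acc = 27
27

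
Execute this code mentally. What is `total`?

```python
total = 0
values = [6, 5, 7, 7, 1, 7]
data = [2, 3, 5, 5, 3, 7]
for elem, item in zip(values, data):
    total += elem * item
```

Let's trace through this code step by step.

Initialize: total = 0
Initialize: values = [6, 5, 7, 7, 1, 7]
Initialize: data = [2, 3, 5, 5, 3, 7]
Entering loop: for elem, item in zip(values, data):

After execution: total = 149
149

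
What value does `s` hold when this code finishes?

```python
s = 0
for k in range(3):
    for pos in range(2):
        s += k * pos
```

Let's trace through this code step by step.

Initialize: s = 0
Entering loop: for k in range(3):

After execution: s = 3
3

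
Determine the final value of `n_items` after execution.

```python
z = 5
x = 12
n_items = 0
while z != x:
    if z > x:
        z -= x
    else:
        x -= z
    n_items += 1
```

Let's trace through this code step by step.

Initialize: z = 5
Initialize: x = 12
Initialize: n_items = 0
Entering loop: while z != x:

After execution: n_items = 5
5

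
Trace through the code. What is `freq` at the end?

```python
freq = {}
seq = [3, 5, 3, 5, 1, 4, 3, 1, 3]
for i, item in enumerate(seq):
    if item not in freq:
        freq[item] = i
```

Let's trace through this code step by step.

Initialize: freq = {}
Initialize: seq = [3, 5, 3, 5, 1, 4, 3, 1, 3]
Entering loop: for i, item in enumerate(seq):

After execution: freq = {3: 0, 5: 1, 1: 4, 4: 5}
{3: 0, 5: 1, 1: 4, 4: 5}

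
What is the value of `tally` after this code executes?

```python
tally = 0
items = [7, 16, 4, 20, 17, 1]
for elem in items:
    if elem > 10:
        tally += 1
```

Let's trace through this code step by step.

Initialize: tally = 0
Initialize: items = [7, 16, 4, 20, 17, 1]
Entering loop: for elem in items:

After execution: tally = 3
3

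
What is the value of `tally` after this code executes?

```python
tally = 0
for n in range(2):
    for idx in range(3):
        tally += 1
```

Let's trace through this code step by step.

Initialize: tally = 0
Entering loop: for n in range(2):

After execution: tally = 6
6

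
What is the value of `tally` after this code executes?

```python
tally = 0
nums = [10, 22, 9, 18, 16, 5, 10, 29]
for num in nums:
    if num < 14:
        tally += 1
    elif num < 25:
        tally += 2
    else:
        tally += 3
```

Let's trace through this code step by step.

Initialize: tally = 0
Initialize: nums = [10, 22, 9, 18, 16, 5, 10, 29]
Entering loop: for num in nums:

After execution: tally = 13
13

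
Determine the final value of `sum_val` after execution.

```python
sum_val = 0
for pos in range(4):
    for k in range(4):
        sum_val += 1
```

Let's trace through this code step by step.

Initialize: sum_val = 0
Entering loop: for pos in range(4):

After execution: sum_val = 16
16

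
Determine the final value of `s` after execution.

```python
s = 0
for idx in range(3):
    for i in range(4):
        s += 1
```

Let's trace through this code step by step.

Initialize: s = 0
Entering loop: for idx in range(3):

After execution: s = 12
12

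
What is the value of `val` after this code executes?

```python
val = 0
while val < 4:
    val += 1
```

Let's trace through this code step by step.

Initialize: val = 0
Entering loop: while val < 4:

After execution: val = 4
4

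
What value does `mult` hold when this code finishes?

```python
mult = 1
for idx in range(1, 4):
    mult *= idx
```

Let's trace through this code step by step.

Initialize: mult = 1
Entering loop: for idx in range(1, 4):

After execution: mult = 6
6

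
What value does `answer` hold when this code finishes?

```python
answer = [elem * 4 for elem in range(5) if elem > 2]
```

Let's trace through this code step by step.

Initialize: answer = [elem * 4 for elem in range(5) if elem > 2]

After execution: answer = [12, 16]
[12, 16]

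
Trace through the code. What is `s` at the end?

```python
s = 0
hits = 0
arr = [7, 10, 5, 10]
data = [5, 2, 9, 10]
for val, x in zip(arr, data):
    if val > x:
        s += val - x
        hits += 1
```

Let's trace through this code step by step.

Initialize: s = 0
Initialize: hits = 0
Initialize: arr = [7, 10, 5, 10]
Initialize: data = [5, 2, 9, 10]
Entering loop: for val, x in zip(arr, data):

After execution: s = 10
10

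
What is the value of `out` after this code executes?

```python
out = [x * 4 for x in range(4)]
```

Let's trace through this code step by step.

Initialize: out = [x * 4 for x in range(4)]

After execution: out = [0, 4, 8, 12]
[0, 4, 8, 12]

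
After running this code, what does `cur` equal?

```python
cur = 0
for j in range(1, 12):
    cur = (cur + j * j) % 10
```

Let's trace through this code step by step.

Initialize: cur = 0
Entering loop: for j in range(1, 12):

After execution: cur = 6
6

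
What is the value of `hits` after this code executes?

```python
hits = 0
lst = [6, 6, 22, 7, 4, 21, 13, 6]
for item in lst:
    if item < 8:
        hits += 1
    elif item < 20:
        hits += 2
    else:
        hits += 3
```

Let's trace through this code step by step.

Initialize: hits = 0
Initialize: lst = [6, 6, 22, 7, 4, 21, 13, 6]
Entering loop: for item in lst:

After execution: hits = 13
13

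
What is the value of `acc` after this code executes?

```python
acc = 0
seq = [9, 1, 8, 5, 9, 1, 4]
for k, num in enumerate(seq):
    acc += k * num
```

Let's trace through this code step by step.

Initialize: acc = 0
Initialize: seq = [9, 1, 8, 5, 9, 1, 4]
Entering loop: for k, num in enumerate(seq):

After execution: acc = 97
97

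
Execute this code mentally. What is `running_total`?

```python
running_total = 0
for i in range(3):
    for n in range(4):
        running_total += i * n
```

Let's trace through this code step by step.

Initialize: running_total = 0
Entering loop: for i in range(3):

After execution: running_total = 18
18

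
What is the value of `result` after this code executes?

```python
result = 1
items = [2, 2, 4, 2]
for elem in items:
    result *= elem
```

Let's trace through this code step by step.

Initialize: result = 1
Initialize: items = [2, 2, 4, 2]
Entering loop: for elem in items:

After execution: result = 32
32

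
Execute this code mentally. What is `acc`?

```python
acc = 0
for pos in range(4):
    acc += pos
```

Let's trace through this code step by step.

Initialize: acc = 0
Entering loop: for pos in range(4):

After execution: acc = 6
6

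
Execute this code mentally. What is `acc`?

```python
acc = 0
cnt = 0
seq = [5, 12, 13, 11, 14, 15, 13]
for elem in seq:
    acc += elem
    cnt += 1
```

Let's trace through this code step by step.

Initialize: acc = 0
Initialize: cnt = 0
Initialize: seq = [5, 12, 13, 11, 14, 15, 13]
Entering loop: for elem in seq:

After execution: acc = 83
83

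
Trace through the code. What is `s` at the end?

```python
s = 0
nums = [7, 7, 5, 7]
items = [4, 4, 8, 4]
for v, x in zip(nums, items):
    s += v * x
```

Let's trace through this code step by step.

Initialize: s = 0
Initialize: nums = [7, 7, 5, 7]
Initialize: items = [4, 4, 8, 4]
Entering loop: for v, x in zip(nums, items):

After execution: s = 124
124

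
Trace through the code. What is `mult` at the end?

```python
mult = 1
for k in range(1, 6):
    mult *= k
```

Let's trace through this code step by step.

Initialize: mult = 1
Entering loop: for k in range(1, 6):

After execution: mult = 120
120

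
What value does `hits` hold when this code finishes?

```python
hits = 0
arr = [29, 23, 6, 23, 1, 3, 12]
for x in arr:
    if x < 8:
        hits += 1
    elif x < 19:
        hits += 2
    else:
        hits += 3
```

Let's trace through this code step by step.

Initialize: hits = 0
Initialize: arr = [29, 23, 6, 23, 1, 3, 12]
Entering loop: for x in arr:

After execution: hits = 14
14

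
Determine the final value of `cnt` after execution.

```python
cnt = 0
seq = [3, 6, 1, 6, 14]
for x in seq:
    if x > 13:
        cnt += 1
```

Let's trace through this code step by step.

Initialize: cnt = 0
Initialize: seq = [3, 6, 1, 6, 14]
Entering loop: for x in seq:

After execution: cnt = 1
1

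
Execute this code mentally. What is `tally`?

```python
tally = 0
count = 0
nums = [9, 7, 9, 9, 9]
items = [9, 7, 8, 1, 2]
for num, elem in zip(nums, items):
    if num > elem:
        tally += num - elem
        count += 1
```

Let's trace through this code step by step.

Initialize: tally = 0
Initialize: count = 0
Initialize: nums = [9, 7, 9, 9, 9]
Initialize: items = [9, 7, 8, 1, 2]
Entering loop: for num, elem in zip(nums, items):

After execution: tally = 16
16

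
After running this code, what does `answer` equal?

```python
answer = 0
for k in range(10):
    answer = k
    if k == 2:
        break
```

Let's trace through this code step by step.

Initialize: answer = 0
Entering loop: for k in range(10):

After execution: answer = 2
2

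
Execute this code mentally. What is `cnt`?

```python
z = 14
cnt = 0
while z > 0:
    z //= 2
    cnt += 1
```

Let's trace through this code step by step.

Initialize: z = 14
Initialize: cnt = 0
Entering loop: while z > 0:

After execution: cnt = 4
4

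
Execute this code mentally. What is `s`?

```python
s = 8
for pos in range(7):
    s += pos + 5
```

Let's trace through this code step by step.

Initialize: s = 8
Entering loop: for pos in range(7):

After execution: s = 64
64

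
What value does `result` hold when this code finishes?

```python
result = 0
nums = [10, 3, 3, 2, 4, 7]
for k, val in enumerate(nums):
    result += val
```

Let's trace through this code step by step.

Initialize: result = 0
Initialize: nums = [10, 3, 3, 2, 4, 7]
Entering loop: for k, val in enumerate(nums):

After execution: result = 29
29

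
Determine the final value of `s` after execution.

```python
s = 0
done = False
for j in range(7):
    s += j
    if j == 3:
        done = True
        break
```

Let's trace through this code step by step.

Initialize: s = 0
Initialize: done = False
Entering loop: for j in range(7):

After execution: s = 6
6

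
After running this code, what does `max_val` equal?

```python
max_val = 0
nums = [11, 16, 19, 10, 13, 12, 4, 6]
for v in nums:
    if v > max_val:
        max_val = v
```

Let's trace through this code step by step.

Initialize: max_val = 0
Initialize: nums = [11, 16, 19, 10, 13, 12, 4, 6]
Entering loop: for v in nums:

After execution: max_val = 19
19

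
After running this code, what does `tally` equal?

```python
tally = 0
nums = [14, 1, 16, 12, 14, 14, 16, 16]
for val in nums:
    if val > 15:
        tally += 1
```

Let's trace through this code step by step.

Initialize: tally = 0
Initialize: nums = [14, 1, 16, 12, 14, 14, 16, 16]
Entering loop: for val in nums:

After execution: tally = 3
3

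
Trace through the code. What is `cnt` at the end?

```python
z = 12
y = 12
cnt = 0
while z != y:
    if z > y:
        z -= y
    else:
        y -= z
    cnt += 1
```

Let's trace through this code step by step.

Initialize: z = 12
Initialize: y = 12
Initialize: cnt = 0
Entering loop: while z != y:

After execution: cnt = 0
0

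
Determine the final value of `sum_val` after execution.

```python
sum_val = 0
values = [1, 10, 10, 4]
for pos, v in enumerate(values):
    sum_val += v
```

Let's trace through this code step by step.

Initialize: sum_val = 0
Initialize: values = [1, 10, 10, 4]
Entering loop: for pos, v in enumerate(values):

After execution: sum_val = 25
25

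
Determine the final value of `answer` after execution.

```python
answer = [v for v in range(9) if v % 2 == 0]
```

Let's trace through this code step by step.

Initialize: answer = [v for v in range(9) if v % 2 == 0]

After execution: answer = [0, 2, 4, 6, 8]
[0, 2, 4, 6, 8]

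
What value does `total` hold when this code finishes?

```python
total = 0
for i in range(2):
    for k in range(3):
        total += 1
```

Let's trace through this code step by step.

Initialize: total = 0
Entering loop: for i in range(2):

After execution: total = 6
6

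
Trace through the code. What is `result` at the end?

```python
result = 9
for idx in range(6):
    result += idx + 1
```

Let's trace through this code step by step.

Initialize: result = 9
Entering loop: for idx in range(6):

After execution: result = 30
30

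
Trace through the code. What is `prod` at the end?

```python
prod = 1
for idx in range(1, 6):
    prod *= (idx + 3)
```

Let's trace through this code step by step.

Initialize: prod = 1
Entering loop: for idx in range(1, 6):

After execution: prod = 6720
6720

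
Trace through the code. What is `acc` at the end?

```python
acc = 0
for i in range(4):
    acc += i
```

Let's trace through this code step by step.

Initialize: acc = 0
Entering loop: for i in range(4):

After execution: acc = 6
6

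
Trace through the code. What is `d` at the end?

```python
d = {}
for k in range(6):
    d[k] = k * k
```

Let's trace through this code step by step.

Initialize: d = {}
Entering loop: for k in range(6):

After execution: d = {0: 0, 1: 1, 2: 4, 3: 9, 4: 16, 5: 25}
{0: 0, 1: 1, 2: 4, 3: 9, 4: 16, 5: 25}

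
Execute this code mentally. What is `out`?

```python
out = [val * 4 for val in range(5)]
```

Let's trace through this code step by step.

Initialize: out = [val * 4 for val in range(5)]

After execution: out = [0, 4, 8, 12, 16]
[0, 4, 8, 12, 16]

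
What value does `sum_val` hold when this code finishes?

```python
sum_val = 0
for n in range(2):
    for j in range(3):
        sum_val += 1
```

Let's trace through this code step by step.

Initialize: sum_val = 0
Entering loop: for n in range(2):

After execution: sum_val = 6
6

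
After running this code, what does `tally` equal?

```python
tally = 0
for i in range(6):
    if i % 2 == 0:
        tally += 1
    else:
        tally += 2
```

Let's trace through this code step by step.

Initialize: tally = 0
Entering loop: for i in range(6):

After execution: tally = 9
9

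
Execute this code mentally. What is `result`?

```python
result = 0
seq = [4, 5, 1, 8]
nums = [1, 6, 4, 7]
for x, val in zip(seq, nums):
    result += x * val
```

Let's trace through this code step by step.

Initialize: result = 0
Initialize: seq = [4, 5, 1, 8]
Initialize: nums = [1, 6, 4, 7]
Entering loop: for x, val in zip(seq, nums):

After execution: result = 94
94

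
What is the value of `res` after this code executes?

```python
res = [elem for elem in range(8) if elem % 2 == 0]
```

Let's trace through this code step by step.

Initialize: res = [elem for elem in range(8) if elem % 2 == 0]

After execution: res = [0, 2, 4, 6]
[0, 2, 4, 6]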